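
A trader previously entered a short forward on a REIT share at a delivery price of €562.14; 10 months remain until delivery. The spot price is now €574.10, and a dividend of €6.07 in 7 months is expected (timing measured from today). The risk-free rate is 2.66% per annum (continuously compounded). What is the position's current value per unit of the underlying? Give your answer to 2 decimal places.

-€18.31

PV(remaining dividends) I = 6.07·e^(−0.0266·7/12) = 5.9765
Current forward F = (S − I)·e^(rT) = (574.10 − 5.9765)·e^(0.0266·10/12) = 568.1235 × 1.022414 = 580.8574
Value (long) = (F − K)·e^(−rT) = (580.8574 − 562.14) × 0.978077 = 18.3071
Short position value = −(long value) = -€18.31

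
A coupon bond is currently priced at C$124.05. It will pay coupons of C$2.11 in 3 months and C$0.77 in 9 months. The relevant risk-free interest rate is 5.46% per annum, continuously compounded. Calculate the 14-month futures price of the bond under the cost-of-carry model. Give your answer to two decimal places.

C$129.20

PV(coupons) I = 2.11·e^(−0.0546·3/12) + 0.77·e^(−0.0546·9/12)
I = 2.0814 + 0.7391 = 2.8205
F = (S − I)·e^(rT) = (124.05 − 2.8205) · e^(0.0546·14/12)
= 121.2295 · e^0.063700 = 121.2295 × 1.065773 = C$129.20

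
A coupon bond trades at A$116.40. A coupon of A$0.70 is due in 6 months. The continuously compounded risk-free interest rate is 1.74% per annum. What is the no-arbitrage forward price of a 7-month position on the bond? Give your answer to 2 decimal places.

PV(coupons) I = 0.70·e^(−0.0174·6/12)
I = 0.6939
F = (S − I)·e^(rT) = (116.40 − 0.6939) · e^(0.0174·7/12)
= 115.7061 · e^0.010150 = 115.7061 × 1.010202 = A$116.89

A$116.89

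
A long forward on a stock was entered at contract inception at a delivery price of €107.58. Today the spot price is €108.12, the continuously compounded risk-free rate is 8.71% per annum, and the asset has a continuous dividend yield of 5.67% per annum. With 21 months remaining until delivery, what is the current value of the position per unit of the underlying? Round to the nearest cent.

€5.54

Current fair forward for the remaining 21 months: F = S·e^((r − q)·T), (r − q) = 0.0871 − 0.0567 = 0.0304
F = 108.12 · e^(0.0304 × 21/12) = 108.12 × 1.054641 = 114.0278
Value of long forward = (F − K)·e^(−rT) = (114.0278 − 107.58) · e^(−0.0871·21/12)
= 6.4478 × 0.858623 = 5.54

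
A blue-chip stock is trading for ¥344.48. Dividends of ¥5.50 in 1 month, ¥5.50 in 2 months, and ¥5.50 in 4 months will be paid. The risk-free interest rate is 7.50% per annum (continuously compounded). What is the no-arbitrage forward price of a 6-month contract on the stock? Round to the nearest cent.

¥340.76

PV(dividends) I = 5.50·e^(−0.0750·1/12) + 5.50·e^(−0.0750·2/12) + 5.50·e^(−0.0750·4/12)
I = 5.4657 + 5.4317 + 5.3642 = 16.2616
F = (S − I)·e^(rT) = (344.48 − 16.2616) · e^(0.0750·6/12)
= 328.2184 · e^0.037500 = 328.2184 × 1.038212 = ¥340.76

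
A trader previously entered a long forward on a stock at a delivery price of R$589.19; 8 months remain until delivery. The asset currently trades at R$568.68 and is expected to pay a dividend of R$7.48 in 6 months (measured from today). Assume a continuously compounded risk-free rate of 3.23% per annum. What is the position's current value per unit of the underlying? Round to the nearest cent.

PV(remaining dividends) I = 7.48·e^(−0.0323·6/12) = 7.3602
Current forward F = (S − I)·e^(rT) = (568.68 − 7.3602)·e^(0.0323·8/12) = 561.3198 × 1.021767 = 573.5380
Value (long) = (F − K)·e^(−rT) = (573.5380 − 589.19) × 0.978697 = -15.3186
Value = -R$15.32

-R$15.32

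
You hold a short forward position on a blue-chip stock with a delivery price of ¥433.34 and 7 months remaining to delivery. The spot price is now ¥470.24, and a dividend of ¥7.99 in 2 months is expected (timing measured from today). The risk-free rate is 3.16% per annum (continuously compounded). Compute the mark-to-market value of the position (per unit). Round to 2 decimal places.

-¥36.87

PV(remaining dividends) I = 7.99·e^(−0.0316·2/12) = 7.9480
Current forward F = (S − I)·e^(rT) = (470.24 − 7.9480)·e^(0.0316·7/12) = 462.2920 × 1.018604 = 470.8925
Value (long) = (F − K)·e^(−rT) = (470.8925 − 433.34) × 0.981736 = 36.8666
Short position value = −(long value) = -¥36.87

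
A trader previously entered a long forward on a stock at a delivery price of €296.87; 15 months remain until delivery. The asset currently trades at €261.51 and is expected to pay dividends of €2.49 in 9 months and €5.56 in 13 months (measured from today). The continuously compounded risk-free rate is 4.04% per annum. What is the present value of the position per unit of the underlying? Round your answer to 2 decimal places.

PV(remaining dividends) I = 2.49·e^(−0.0404·9/12) + 5.56·e^(−0.0404·13/12) = 7.7376
Current forward F = (S − I)·e^(rT) = (261.51 − 7.7376)·e^(0.0404·15/12) = 253.7724 × 1.051797 = 266.9170
Value (long) = (F − K)·e^(−rT) = (266.9170 − 296.87) × 0.950754 = -28.4779
Value = -€28.48

-€28.48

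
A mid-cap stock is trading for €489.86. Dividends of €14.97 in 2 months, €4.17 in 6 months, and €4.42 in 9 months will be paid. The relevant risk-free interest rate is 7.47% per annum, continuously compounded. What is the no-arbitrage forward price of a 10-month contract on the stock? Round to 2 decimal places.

PV(dividends) I = 14.97·e^(−0.0747·2/12) + 4.17·e^(−0.0747·6/12) + 4.42·e^(−0.0747·9/12)
I = 14.7848 + 4.0171 + 4.1792 = 22.9811
F = (S − I)·e^(rT) = (489.86 − 22.9811) · e^(0.0747·10/12)
= 466.8789 · e^0.062250 = 466.8789 × 1.064228 = €496.87

€496.87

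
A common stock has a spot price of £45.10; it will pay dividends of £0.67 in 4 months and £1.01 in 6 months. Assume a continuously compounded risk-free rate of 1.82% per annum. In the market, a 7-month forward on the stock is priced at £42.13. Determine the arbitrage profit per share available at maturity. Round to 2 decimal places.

£1.77 per share

PV(dividends) I = 0.67·e^(−0.0182·4/12) + 1.01·e^(−0.0182·6/12) = 1.6668
Fair forward F* = (S − I)·e^(rT) = (45.10 − 1.6668)·e^0.010617 = 43.4332 × 1.010674 = 43.8968
Market £42.13 < fair 43.8968: forward underpriced → reverse cash-and-carry (short the stock, invest proceeds at r, pay the dividends, go long the forward).
Profit at T = |F_mkt − F*| = |42.13 − 43.8968| = £1.77 per share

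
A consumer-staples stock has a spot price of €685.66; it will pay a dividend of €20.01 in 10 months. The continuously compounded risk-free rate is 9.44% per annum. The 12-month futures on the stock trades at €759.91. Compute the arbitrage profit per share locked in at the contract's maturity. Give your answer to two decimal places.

PV(dividends) I = 20.01·e^(−0.0944·10/12) = 18.4962
Fair futures F* = (S − I)·e^(rT) = (685.66 − 18.4962)·e^0.094400 = 667.1638 × 1.098999 = 733.2123
Market €759.91 > fair 733.2123: forward overpriced → cash-and-carry (borrow at r, buy the stock and collect the dividends, short the forward).
Profit at T = |F_mkt − F*| = |759.91 − 733.2123| = €26.70 per share

€26.70 per share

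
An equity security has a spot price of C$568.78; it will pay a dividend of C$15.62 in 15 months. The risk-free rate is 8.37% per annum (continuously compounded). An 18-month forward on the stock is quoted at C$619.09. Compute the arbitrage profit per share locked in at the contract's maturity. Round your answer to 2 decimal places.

C$9.83 per share

PV(dividends) I = 15.62·e^(−0.0837·15/12) = 14.0683
Fair forward F* = (S − I)·e^(rT) = (568.78 − 14.0683)·e^0.125550 = 554.7117 × 1.133772 = 628.9166
Market C$619.09 < fair 628.9166: forward underpriced → reverse cash-and-carry (short the stock, invest proceeds at r, pay the dividends, go long the forward).
Profit at T = |F_mkt − F*| = |619.09 − 628.9166| = C$9.83 per share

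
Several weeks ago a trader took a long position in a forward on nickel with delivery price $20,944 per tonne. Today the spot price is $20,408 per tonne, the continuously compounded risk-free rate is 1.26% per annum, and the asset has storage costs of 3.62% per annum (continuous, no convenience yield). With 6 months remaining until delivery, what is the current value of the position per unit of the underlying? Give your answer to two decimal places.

-$31.72 per tonne

Current fair forward for the remaining 6 months: F = S·e^((r + u)·T), (r + u) = 0.0126 + 0.0362 = 0.0488
F = 20408 · e^(0.0488 × 6/12) = 20408 × 1.02470012 = 20912.0800
Value of long forward = (F − K)·e^(−rT) = (20912.0800 − 20944) · e^(−0.0126·6/12)
= -31.9200 × 0.99371980 = -31.72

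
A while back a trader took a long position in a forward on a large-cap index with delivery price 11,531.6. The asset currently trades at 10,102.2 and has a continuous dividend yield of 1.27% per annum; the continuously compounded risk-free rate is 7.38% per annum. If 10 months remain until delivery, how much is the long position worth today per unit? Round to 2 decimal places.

-847.93

Current fair forward for the remaining 10 months: F = S·e^((r − q)·T), (r − q) = 0.0738 − 0.0127 = 0.0611
F = 10102.2 · e^(0.0611 × 10/12) = 10102.2 × 1.05223520 = 10629.8904
Value of long forward = (F − K)·e^(−rT) = (10629.8904 − 11531.6) · e^(−0.0738·10/12)
= -901.7096 × 0.94035295 = -847.93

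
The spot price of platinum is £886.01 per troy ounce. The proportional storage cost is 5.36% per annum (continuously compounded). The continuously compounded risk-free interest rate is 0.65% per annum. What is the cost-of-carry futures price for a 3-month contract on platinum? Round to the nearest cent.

£899.42 per troy ounce

Net carry = r + u − y = 0.0065 + 0.0536 − 0.0000 = 0.0601
F = S·e^((r+u−y)T) = 886.01 · e^(0.0601 × 3/12) = 886.01 · e^0.015025
= 886.01 × 1.015138 = £899.42 per troy ounce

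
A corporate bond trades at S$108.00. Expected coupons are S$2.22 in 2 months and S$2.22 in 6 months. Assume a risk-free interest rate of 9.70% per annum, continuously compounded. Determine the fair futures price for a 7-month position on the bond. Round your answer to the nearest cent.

S$109.74

PV(coupons) I = 2.22·e^(−0.0970·2/12) + 2.22·e^(−0.0970·6/12)
I = 2.1844 + 2.1149 = 4.2993
F = (S − I)·e^(rT) = (108.00 − 4.2993) · e^(0.0970·7/12)
= 103.7007 · e^0.056583 = 103.7007 × 1.058214 = S$109.74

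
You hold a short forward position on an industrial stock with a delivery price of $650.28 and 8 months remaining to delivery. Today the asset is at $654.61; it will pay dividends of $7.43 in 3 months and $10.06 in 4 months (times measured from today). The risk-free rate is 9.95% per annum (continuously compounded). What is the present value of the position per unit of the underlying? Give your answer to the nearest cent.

PV(remaining dividends) I = 7.43·e^(−0.0995·3/12) + 10.06·e^(−0.0995·4/12) = 16.9793
Current forward F = (S − I)·e^(rT) = (654.61 − 16.9793)·e^(0.0995·8/12) = 637.6307 × 1.068583 = 681.3613
Value (long) = (F − K)·e^(−rT) = (681.3613 − 650.28) × 0.935819 = 29.0865
Short position value = −(long value) = -$29.09

-$29.09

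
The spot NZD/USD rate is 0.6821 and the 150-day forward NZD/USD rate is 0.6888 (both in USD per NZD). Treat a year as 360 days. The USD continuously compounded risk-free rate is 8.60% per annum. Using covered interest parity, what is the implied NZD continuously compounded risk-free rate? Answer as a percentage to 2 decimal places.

6.25%

F = S·e^((r_USD − r_NZD)T) ⇒ r_NZD = r_USD − ln(F/S)/T
ln(0.6888/0.6821) = 0.009775; /(150/360) = 0.023460
r_NZD = 0.0860 − 0.023460 = 0.062540
r_NZD = 6.25%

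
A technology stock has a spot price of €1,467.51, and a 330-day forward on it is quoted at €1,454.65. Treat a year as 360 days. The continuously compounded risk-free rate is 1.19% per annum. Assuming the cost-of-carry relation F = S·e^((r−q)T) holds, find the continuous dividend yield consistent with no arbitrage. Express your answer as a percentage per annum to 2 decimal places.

2.15%

From F = S·e^((r−q)T): (r − q) = ln(F/S)/T
ln(1454.65/1467.51) = ln(0.991237) = -0.008802
(r − q) = -0.008802 / (330/360) = -0.009602
q = r − ln(F/S)/T = 0.0119 + 0.009602 = 0.021502
q = 2.15%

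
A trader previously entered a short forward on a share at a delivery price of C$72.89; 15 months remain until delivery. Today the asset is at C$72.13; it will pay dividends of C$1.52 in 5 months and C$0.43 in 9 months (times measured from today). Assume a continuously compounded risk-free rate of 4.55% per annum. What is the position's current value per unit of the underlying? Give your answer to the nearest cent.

-C$1.36

PV(remaining dividends) I = 1.52·e^(−0.0455·5/12) + 0.43·e^(−0.0455·9/12) = 1.9070
Current forward F = (S − I)·e^(rT) = (72.13 − 1.9070)·e^(0.0455·15/12) = 70.2230 × 1.058523 = 74.3327
Value (long) = (F − K)·e^(−rT) = (74.3327 − 72.89) × 0.944712 = 1.3629
Short position value = −(long value) = -C$1.36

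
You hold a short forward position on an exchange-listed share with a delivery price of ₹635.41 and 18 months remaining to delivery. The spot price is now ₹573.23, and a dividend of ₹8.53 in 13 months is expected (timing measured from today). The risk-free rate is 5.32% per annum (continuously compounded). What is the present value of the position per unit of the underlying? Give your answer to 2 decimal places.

PV(remaining dividends) I = 8.53·e^(−0.0532·13/12) = 8.0523
Current forward F = (S − I)·e^(rT) = (573.23 − 8.0523)·e^(0.0532·18/12) = 565.1777 × 1.083070 = 612.1270
Value (long) = (F − K)·e^(−rT) = (612.1270 − 635.41) × 0.923301 = -21.4972
Short position value = −(long value) = ₹21.50

₹21.50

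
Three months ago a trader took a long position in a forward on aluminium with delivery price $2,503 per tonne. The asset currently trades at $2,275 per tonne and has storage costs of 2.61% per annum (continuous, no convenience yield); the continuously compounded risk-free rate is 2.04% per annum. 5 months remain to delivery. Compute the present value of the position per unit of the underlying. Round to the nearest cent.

-$181.94 per tonne

Current fair forward for the remaining 5 months: F = S·e^((r + u)·T), (r + u) = 0.0204 + 0.0261 = 0.0465
F = 2275 · e^(0.0465 × 5/12) = 2275 × 1.01956391 = 2319.5079
Value of long forward = (F − K)·e^(−rT) = (2319.5079 − 2503) · e^(−0.0204·5/12)
= -183.4921 × 0.99153602 = -181.94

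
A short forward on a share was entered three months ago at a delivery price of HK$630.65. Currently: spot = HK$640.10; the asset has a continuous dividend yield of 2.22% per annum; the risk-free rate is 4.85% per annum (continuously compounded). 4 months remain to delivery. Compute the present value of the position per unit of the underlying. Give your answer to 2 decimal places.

-HK$14.84

Current fair forward for the remaining 4 months: F = S·e^((r − q)·T), (r − q) = 0.0485 − 0.0222 = 0.0263
F = 640.10 · e^(0.0263 × 4/12) = 640.10 × 1.008805 = 645.7361
Value of long forward = (F − K)·e^(−rT) = (645.7361 − 630.65) · e^(−0.0485·4/12)
= 15.0861 × 0.983963 = 14.84
Short position value = −(long value) = -HK$14.84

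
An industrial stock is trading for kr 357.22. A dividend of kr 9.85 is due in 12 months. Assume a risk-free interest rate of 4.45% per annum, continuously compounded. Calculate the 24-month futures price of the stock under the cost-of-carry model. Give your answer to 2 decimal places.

kr 380.17

PV(dividends) I = 9.85·e^(−0.0445·12/12)
I = 9.4213
F = (S − I)·e^(rT) = (357.22 − 9.4213) · e^(0.0445·24/12)
= 347.7987 · e^0.089000 = 347.7987 × 1.093081 = kr 380.17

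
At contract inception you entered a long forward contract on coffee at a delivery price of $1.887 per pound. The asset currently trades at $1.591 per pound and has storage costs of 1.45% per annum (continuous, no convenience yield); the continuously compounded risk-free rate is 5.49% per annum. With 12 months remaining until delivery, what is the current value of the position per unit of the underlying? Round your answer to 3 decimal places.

Current fair forward for the remaining 12 months: F = S·e^((r + u)·T), (r + u) = 0.0549 + 0.0145 = 0.0694
F = 1.591 · e^(0.0694 × 12/12) = 1.591 × 1.071865 = 1.7053
Value of long forward = (F − K)·e^(−rT) = (1.7053 − 1.887) · e^(−0.0549·12/12)
= -0.1817 × 0.946580 = -0.172

-$0.172 per pound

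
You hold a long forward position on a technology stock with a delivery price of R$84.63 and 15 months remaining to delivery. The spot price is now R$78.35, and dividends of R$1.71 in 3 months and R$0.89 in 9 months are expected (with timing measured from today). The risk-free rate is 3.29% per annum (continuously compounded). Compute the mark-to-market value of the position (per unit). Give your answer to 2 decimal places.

-R$5.43

PV(remaining dividends) I = 1.71·e^(−0.0329·3/12) + 0.89·e^(−0.0329·9/12) = 2.5643
Current forward F = (S − I)·e^(rT) = (78.35 − 2.5643)·e^(0.0329·15/12) = 75.7857 × 1.041982 = 78.9673
Value (long) = (F − K)·e^(−rT) = (78.9673 − 84.63) × 0.959709 = -5.4345
Value = -R$5.43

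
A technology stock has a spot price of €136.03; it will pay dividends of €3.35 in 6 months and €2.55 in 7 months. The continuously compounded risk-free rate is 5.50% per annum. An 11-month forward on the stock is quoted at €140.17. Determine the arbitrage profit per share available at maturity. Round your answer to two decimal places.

€3.13 per share

PV(dividends) I = 3.35·e^(−0.0550·6/12) + 2.55·e^(−0.0550·7/12) = 5.7286
Fair forward F* = (S − I)·e^(rT) = (136.03 − 5.7286)·e^0.050417 = 130.3014 × 1.051710 = 137.0393
Market €140.17 > fair 137.0393: forward overpriced → cash-and-carry (borrow at r, buy the stock and collect the dividends, short the forward).
Profit at T = |F_mkt − F*| = |140.17 − 137.0393| = €3.13 per share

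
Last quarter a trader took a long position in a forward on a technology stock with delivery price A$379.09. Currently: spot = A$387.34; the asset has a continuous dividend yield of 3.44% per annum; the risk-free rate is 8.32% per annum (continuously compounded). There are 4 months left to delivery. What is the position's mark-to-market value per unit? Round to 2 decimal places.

A$14.20

Current fair forward for the remaining 4 months: F = S·e^((r − q)·T), (r − q) = 0.0832 − 0.0344 = 0.0488
F = 387.34 · e^(0.0488 × 4/12) = 387.34 × 1.016400 = 393.6924
Value of long forward = (F − K)·e^(−rT) = (393.6924 − 379.09) · e^(−0.0832·4/12)
= 14.6024 × 0.972648 = 14.20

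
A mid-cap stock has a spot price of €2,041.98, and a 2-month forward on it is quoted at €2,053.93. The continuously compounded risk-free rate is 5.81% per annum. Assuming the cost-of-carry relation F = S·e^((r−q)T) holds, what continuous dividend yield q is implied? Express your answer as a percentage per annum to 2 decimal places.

From F = S·e^((r−q)T): (r − q) = ln(F/S)/T
ln(2053.93/2041.98) = ln(1.005852) = 0.005835
(r − q) = 0.005835 / (2/12) = 0.035010
q = r − ln(F/S)/T = 0.0581 − 0.035010 = 0.023090
q = 2.31%

2.31%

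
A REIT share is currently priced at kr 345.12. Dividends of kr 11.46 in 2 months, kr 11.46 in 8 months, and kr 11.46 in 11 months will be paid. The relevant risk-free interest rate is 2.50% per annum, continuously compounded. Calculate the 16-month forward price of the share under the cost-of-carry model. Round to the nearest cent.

PV(dividends) I = 11.46·e^(−0.0250·2/12) + 11.46·e^(−0.0250·8/12) + 11.46·e^(−0.0250·11/12)
I = 11.4123 + 11.2706 + 11.2004 = 33.8833
F = (S − I)·e^(rT) = (345.12 − 33.8833) · e^(0.0250·16/12)
= 311.2367 · e^0.033333 = 311.2367 × 1.033895 = kr 321.79

kr 321.79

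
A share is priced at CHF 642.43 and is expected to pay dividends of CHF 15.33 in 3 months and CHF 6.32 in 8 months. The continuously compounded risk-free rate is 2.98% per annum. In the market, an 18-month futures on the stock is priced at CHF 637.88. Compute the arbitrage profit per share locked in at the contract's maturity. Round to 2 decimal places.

CHF 11.53 per share

PV(dividends) I = 15.33·e^(−0.0298·3/12) + 6.32·e^(−0.0298·8/12) = 21.4119
Fair futures F* = (S − I)·e^(rT) = (642.43 − 21.4119)·e^0.044700 = 621.0181 × 1.045714 = 649.4073
Market CHF 637.88 < fair 649.4073: forward underpriced → reverse cash-and-carry (short the stock, invest proceeds at r, pay the dividends, go long the forward).
Profit at T = |F_mkt − F*| = |637.88 − 649.4073| = CHF 11.53 per share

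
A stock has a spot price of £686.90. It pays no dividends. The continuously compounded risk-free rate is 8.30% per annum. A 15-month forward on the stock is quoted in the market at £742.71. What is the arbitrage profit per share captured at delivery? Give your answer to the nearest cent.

£19.28 per share

Fair forward: F* = S·e^(carry·T), with carry = r = 0.0830
F* = 686.90 · e^(0.0830 × 15/12) = 686.90 · e^0.103750 = 686.90 × 1.109323 = £761.9940
Market £742.71 < fair £761.9940: forward underpriced → reverse cash-and-carry (short spot, go long the forward).
At maturity, profit = |F_mkt − F*| = |742.71 − 761.9940| = £19.28 per share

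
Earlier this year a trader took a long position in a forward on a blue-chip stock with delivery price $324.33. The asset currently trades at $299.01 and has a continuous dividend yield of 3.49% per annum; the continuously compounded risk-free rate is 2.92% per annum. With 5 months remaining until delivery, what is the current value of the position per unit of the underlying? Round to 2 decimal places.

-$25.71

Current fair forward for the remaining 5 months: F = S·e^((r − q)·T), (r − q) = 0.0292 − 0.0349 = -0.0057
F = 299.01 · e^(-0.0057 × 5/12) = 299.01 × 0.997628 = 298.3007
Value of long forward = (F − K)·e^(−rT) = (298.3007 − 324.33) · e^(−0.0292·5/12)
= -26.0293 × 0.987907 = -25.71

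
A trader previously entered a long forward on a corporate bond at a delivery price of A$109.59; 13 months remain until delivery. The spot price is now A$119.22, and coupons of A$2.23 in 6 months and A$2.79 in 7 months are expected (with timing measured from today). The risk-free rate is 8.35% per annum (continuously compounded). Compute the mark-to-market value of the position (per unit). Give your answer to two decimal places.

PV(remaining coupons) I = 2.23·e^(−0.0835·6/12) + 2.79·e^(−0.0835·7/12) = 4.7962
Current forward F = (S − I)·e^(rT) = (119.22 − 4.7962)·e^(0.0835·13/12) = 114.4238 × 1.094676 = 125.2570
Value (long) = (F − K)·e^(−rT) = (125.2570 − 109.59) × 0.913512 = 14.3120
Value = A$14.31

A$14.31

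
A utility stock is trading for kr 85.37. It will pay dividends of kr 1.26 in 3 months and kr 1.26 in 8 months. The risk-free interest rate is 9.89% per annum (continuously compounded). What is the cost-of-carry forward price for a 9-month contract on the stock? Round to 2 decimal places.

PV(dividends) I = 1.26·e^(−0.0989·3/12) + 1.26·e^(−0.0989·8/12)
I = 1.2292 + 1.1796 = 2.4088
F = (S − I)·e^(rT) = (85.37 − 2.4088) · e^(0.0989·9/12)
= 82.9612 · e^0.074175 = 82.9612 × 1.076995 = kr 89.35

kr 89.35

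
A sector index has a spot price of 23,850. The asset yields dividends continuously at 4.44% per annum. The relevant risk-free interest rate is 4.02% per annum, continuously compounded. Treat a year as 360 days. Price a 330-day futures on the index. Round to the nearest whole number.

F = S·e^((r − q)T) = 23850 · e^((0.0402 − 0.0444) × 330/360)
= 23850 · e^-0.003850 = 23850 × 0.996157
F = 23,758

23,758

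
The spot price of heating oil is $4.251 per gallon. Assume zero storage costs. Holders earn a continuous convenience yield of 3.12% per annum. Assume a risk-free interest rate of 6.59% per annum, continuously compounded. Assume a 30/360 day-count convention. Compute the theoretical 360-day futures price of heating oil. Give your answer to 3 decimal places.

Net carry = r + u − y = 0.0659 + 0.0000 − 0.0312 = 0.0347
F = S·e^((r+u−y)T) = 4.251 · e^(0.0347 × 360/360) = 4.251 · e^0.034700
= 4.251 × 1.035309 = $4.401 per gallon

$4.401 per gallon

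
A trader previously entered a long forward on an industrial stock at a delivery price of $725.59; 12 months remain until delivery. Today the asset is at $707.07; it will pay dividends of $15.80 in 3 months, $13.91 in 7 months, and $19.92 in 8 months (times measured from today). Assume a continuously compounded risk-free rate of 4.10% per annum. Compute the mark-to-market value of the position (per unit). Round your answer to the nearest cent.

-$37.98

PV(remaining dividends) I = 15.80·e^(−0.0410·3/12) + 13.91·e^(−0.0410·7/12) + 19.92·e^(−0.0410·8/12) = 48.6030
Current forward F = (S − I)·e^(rT) = (707.07 − 48.6030)·e^(0.0410·12/12) = 658.4670 × 1.041852 = 686.0252
Value (long) = (F − K)·e^(−rT) = (686.0252 − 725.59) × 0.959829 = -37.9754
Value = -$37.98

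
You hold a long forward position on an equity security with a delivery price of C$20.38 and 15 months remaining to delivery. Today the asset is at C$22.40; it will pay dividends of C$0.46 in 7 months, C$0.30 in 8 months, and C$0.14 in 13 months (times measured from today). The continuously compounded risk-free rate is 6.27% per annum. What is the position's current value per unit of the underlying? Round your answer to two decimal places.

C$2.69

PV(remaining dividends) I = 0.46·e^(−0.0627·7/12) + 0.30·e^(−0.0627·8/12) + 0.14·e^(−0.0627·13/12) = 0.8620
Current forward F = (S − I)·e^(rT) = (22.40 − 0.8620)·e^(0.0627·15/12) = 21.5380 × 1.081528 = 23.2940
Value (long) = (F − K)·e^(−rT) = (23.2940 − 20.38) × 0.924618 = 2.6943
Value = C$2.69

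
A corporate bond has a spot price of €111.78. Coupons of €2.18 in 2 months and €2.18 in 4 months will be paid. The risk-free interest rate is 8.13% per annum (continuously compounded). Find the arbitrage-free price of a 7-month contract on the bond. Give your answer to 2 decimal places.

€112.73

PV(coupons) I = 2.18·e^(−0.0813·2/12) + 2.18·e^(−0.0813·4/12)
I = 2.1507 + 2.1217 = 4.2724
F = (S − I)·e^(rT) = (111.78 − 4.2724) · e^(0.0813·7/12)
= 107.5076 · e^0.047425 = 107.5076 × 1.048568 = €112.73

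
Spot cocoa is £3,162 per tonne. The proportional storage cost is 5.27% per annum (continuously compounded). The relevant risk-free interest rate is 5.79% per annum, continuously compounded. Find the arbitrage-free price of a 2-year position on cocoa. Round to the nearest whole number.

Net carry = r + u − y = 0.0579 + 0.0527 − 0.0000 = 0.1106
F = S·e^((r+u−y)T) = 3162 · e^(0.1106 × 2) = 3162 · e^0.221200
= 3162 × 1.247573 = £3,945 per tonne

£3,945 per tonne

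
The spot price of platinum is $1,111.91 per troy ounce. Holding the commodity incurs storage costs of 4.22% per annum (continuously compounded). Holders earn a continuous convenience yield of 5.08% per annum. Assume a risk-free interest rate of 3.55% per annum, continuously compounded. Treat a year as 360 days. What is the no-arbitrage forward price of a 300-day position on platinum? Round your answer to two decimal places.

$1,137.12 per troy ounce

Net carry = r + u − y = 0.0355 + 0.0422 − 0.0508 = 0.0269
F = S·e^((r+u−y)T) = 1111.91 · e^(0.0269 × 300/360) = 1111.91 · e^0.02241667
= 1111.91 × 1.02266981 = $1,137.12 per troy ounce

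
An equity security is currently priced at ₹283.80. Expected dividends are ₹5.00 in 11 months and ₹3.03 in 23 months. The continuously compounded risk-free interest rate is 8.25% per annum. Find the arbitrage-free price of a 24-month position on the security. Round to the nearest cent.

PV(dividends) I = 5.00·e^(−0.0825·11/12) + 3.03·e^(−0.0825·23/12)
I = 4.6358 + 2.5868 = 7.2226
F = (S − I)·e^(rT) = (283.80 − 7.2226) · e^(0.0825·24/12)
= 276.5774 · e^0.165000 = 276.5774 × 1.179393 = ₹326.19

₹326.19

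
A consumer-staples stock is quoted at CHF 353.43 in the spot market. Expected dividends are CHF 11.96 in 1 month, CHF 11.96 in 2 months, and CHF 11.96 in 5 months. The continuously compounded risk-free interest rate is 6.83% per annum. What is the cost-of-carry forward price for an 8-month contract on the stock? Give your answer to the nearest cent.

PV(dividends) I = 11.96·e^(−0.0683·1/12) + 11.96·e^(−0.0683·2/12) + 11.96·e^(−0.0683·5/12)
I = 11.8921 + 11.8246 + 11.6244 = 35.3411
F = (S − I)·e^(rT) = (353.43 − 35.3411) · e^(0.0683·8/12)
= 318.0889 · e^0.045533 = 318.0889 × 1.046586 = CHF 332.91

CHF 332.91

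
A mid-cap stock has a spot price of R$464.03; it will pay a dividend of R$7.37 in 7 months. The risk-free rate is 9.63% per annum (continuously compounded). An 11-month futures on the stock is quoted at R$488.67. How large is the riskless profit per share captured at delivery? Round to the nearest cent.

R$10.57 per share

PV(dividends) I = 7.37·e^(−0.0963·7/12) = 6.9674
Fair futures F* = (S − I)·e^(rT) = (464.03 − 6.9674)·e^0.088275 = 457.0626 × 1.092288 = 499.2440
Market R$488.67 < fair 499.2440: forward underpriced → reverse cash-and-carry (short the stock, invest proceeds at r, pay the dividends, go long the forward).
Profit at T = |F_mkt − F*| = |488.67 − 499.2440| = R$10.57 per share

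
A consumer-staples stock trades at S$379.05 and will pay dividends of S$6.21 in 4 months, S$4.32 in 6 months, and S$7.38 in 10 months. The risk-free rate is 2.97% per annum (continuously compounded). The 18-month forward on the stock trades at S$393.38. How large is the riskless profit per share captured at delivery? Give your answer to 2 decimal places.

PV(dividends) I = 6.21·e^(−0.0297·4/12) + 4.32·e^(−0.0297·6/12) + 7.38·e^(−0.0297·10/12) = 17.6047
Fair forward F* = (S − I)·e^(rT) = (379.05 − 17.6047)·e^0.044550 = 361.4453 × 1.045557 = 377.9117
Market S$393.38 > fair 377.9117: forward overpriced → cash-and-carry (borrow at r, buy the stock and collect the dividends, short the forward).
Profit at T = |F_mkt − F*| = |393.38 − 377.9117| = S$15.47 per share

S$15.47 per share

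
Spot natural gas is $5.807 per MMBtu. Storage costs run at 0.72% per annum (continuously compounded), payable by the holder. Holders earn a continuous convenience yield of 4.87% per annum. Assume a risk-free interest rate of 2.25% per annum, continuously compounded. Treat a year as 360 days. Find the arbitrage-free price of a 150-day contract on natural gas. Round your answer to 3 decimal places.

Net carry = r + u − y = 0.0225 + 0.0072 − 0.0487 = -0.0190
F = S·e^((r+u−y)T) = 5.807 · e^(-0.0190 × 150/360) = 5.807 · e^-0.007917
= 5.807 × 0.992114 = $5.761 per MMBtu

$5.761 per MMBtu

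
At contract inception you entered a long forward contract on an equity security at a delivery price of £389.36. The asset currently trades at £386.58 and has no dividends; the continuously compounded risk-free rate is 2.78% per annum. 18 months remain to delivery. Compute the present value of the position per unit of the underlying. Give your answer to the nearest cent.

£13.12

Current fair forward for the remaining 18 months: F = S·e^(r·T), r = 0.0278
F = 386.58 · e^(0.0278 × 18/12) = 386.58 × 1.042582 = 403.0413
Value of long forward = (F − K)·e^(−rT) = (403.0413 − 389.36) · e^(−0.0278·18/12)
= 13.6813 × 0.959157 = 13.12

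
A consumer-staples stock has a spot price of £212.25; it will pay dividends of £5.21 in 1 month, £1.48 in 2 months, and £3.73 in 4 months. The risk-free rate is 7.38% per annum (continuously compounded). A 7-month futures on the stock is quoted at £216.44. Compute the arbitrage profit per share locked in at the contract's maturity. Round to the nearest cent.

£5.58 per share

PV(dividends) I = 5.21·e^(−0.0738·1/12) + 1.48·e^(−0.0738·2/12) + 3.73·e^(−0.0738·4/12) = 10.2793
Fair futures F* = (S − I)·e^(rT) = (212.25 − 10.2793)·e^0.043050 = 201.9707 × 1.043990 = 210.8554
Market £216.44 > fair 210.8554: forward overpriced → cash-and-carry (borrow at r, buy the stock and collect the dividends, short the forward).
Profit at T = |F_mkt − F*| = |216.44 − 210.8554| = £5.58 per share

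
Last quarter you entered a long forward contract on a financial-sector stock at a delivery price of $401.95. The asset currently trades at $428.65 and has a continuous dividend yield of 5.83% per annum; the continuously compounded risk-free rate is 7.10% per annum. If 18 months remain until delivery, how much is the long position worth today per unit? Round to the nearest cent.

$31.41

Current fair forward for the remaining 18 months: F = S·e^((r − q)·T), (r − q) = 0.0710 − 0.0583 = 0.0127
F = 428.65 · e^(0.0127 × 18/12) = 428.65 × 1.019233 = 436.8942
Value of long forward = (F − K)·e^(−rT) = (436.8942 − 401.95) · e^(−0.0710·18/12)
= 34.9442 × 0.898975 = 31.41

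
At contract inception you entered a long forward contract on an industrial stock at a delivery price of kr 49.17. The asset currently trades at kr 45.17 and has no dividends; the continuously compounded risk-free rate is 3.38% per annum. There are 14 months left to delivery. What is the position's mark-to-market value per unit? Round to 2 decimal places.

-kr 2.10

Current fair forward for the remaining 14 months: F = S·e^(r·T), r = 0.0338
F = 45.17 · e^(0.0338 × 14/12) = 45.17 × 1.040221 = 46.9868
Value of long forward = (F − K)·e^(−rT) = (46.9868 − 49.17) · e^(−0.0338·14/12)
= -2.1832 × 0.961334 = -2.10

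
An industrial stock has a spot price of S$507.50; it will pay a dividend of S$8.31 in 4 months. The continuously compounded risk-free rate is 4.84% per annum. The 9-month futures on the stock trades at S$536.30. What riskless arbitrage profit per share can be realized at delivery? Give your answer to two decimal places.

PV(dividends) I = 8.31·e^(−0.0484·4/12) = 8.1770
Fair futures F* = (S − I)·e^(rT) = (507.50 − 8.1770)·e^0.036300 = 499.3230 × 1.036967 = 517.7815
Market S$536.30 > fair 517.7815: forward overpriced → cash-and-carry (borrow at r, buy the stock and collect the dividends, short the forward).
Profit at T = |F_mkt − F*| = |536.30 − 517.7815| = S$18.52 per share

S$18.52 per share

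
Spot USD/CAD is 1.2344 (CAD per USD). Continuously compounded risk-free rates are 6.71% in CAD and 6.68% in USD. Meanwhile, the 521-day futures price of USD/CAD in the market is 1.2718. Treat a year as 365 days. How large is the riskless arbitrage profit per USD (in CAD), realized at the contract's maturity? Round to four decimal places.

0.0369 per USD (in CAD)

Fair futures: F* = S·e^(carry·T), with carry = (r_CAD − r_USD) = 0.0671 − 0.0668 = 0.0003
F* = 1.2344 · e^(0.0003 × 521/365) = 1.2344 · e^0.000428 = 1.2344 × 1.000428 = 1.2349
Market 1.2718 > fair 1.2349: forward overpriced → cash-and-carry (buy spot, short the forward).
At maturity, profit = |F_mkt − F*| = |1.2718 − 1.2349| = 0.0369 per USD (in CAD)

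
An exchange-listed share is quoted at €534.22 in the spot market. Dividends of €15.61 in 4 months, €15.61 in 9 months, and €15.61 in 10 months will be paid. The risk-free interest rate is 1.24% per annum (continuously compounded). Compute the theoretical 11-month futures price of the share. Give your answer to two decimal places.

€493.34

PV(dividends) I = 15.61·e^(−0.0124·4/12) + 15.61·e^(−0.0124·9/12) + 15.61·e^(−0.0124·10/12)
I = 15.5456 + 15.4655 + 15.4495 = 46.4606
F = (S − I)·e^(rT) = (534.22 − 46.4606) · e^(0.0124·11/12)
= 487.7594 · e^0.011367 = 487.7594 × 1.011432 = €493.34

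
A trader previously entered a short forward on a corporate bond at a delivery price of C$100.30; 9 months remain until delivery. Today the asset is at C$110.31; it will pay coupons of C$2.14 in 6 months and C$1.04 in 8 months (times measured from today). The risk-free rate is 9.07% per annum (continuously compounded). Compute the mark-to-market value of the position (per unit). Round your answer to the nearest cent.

PV(remaining coupons) I = 2.14·e^(−0.0907·6/12) + 1.04·e^(−0.0907·8/12) = 3.0241
Current forward F = (S − I)·e^(rT) = (110.31 − 3.0241)·e^(0.0907·9/12) = 107.2859 × 1.070392 = 114.8380
Value (long) = (F − K)·e^(−rT) = (114.8380 − 100.30) × 0.934237 = 13.5819
Short position value = −(long value) = -C$13.58

-C$13.58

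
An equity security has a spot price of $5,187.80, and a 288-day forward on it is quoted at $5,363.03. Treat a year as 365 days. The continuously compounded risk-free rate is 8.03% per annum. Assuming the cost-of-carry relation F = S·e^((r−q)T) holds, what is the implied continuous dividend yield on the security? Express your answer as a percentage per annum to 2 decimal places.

3.82%

From F = S·e^((r−q)T): (r − q) = ln(F/S)/T
ln(5363.03/5187.80) = ln(1.033777) = 0.033219
(r − q) = 0.033219 / (288/365) = 0.042100
q = r − ln(F/S)/T = 0.0803 − 0.042100 = 0.038200
q = 3.82%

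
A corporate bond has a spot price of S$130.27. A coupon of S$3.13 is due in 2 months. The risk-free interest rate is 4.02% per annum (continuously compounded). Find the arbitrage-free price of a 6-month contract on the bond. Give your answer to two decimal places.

S$129.74

PV(coupons) I = 3.13·e^(−0.0402·2/12)
I = 3.1091
F = (S − I)·e^(rT) = (130.27 − 3.1091) · e^(0.0402·6/12)
= 127.1609 · e^0.020100 = 127.1609 × 1.020303 = S$129.74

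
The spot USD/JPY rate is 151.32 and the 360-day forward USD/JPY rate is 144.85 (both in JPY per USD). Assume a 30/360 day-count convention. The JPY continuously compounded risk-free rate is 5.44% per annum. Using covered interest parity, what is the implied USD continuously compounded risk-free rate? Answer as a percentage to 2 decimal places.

F = S·e^((r_JPY − r_USD)T) ⇒ r_USD = r_JPY − ln(F/S)/T
ln(144.85/151.32) = -0.043698; /(360/360) = -0.043698
r_USD = 0.0544 + 0.043698 = 0.098098
r_USD = 9.81%

9.81%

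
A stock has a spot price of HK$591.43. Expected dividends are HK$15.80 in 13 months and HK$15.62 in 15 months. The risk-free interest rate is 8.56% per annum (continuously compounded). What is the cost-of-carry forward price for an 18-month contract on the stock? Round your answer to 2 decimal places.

HK$640.13

PV(dividends) I = 15.80·e^(−0.0856·13/12) + 15.62·e^(−0.0856·15/12)
I = 14.4007 + 14.0350 = 28.4357
F = (S − I)·e^(rT) = (591.43 − 28.4357) · e^(0.0856·18/12)
= 562.9943 · e^0.128400 = 562.9943 × 1.137008 = HK$640.13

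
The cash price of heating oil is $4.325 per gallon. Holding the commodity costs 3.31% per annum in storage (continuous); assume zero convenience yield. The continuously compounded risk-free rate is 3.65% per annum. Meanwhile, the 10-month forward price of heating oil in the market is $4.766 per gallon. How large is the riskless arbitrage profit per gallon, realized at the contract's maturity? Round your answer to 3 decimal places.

Fair forward: F* = S·e^(carry·T), with carry = (r + u) = 0.0365 + 0.0331 = 0.0696
F* = 4.325 · e^(0.0696 × 10/12) = 4.325 · e^0.058000 = 4.325 × 1.059715 = $4.5833
Market $4.766 > fair $4.5833: forward overpriced → cash-and-carry (buy spot, short the forward).
At maturity, profit = |F_mkt − F*| = |4.766 − 4.5833| = $0.183 per gallon

$0.183 per gallon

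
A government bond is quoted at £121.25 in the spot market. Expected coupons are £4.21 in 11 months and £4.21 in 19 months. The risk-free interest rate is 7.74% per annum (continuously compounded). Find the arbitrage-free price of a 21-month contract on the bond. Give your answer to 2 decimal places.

PV(coupons) I = 4.21·e^(−0.0774·11/12) + 4.21·e^(−0.0774·19/12)
I = 3.9217 + 3.7244 = 7.6461
F = (S − I)·e^(rT) = (121.25 − 7.6461) · e^(0.0774·21/12)
= 113.6039 · e^0.135450 = 113.6039 × 1.145052 = £130.08

£130.08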